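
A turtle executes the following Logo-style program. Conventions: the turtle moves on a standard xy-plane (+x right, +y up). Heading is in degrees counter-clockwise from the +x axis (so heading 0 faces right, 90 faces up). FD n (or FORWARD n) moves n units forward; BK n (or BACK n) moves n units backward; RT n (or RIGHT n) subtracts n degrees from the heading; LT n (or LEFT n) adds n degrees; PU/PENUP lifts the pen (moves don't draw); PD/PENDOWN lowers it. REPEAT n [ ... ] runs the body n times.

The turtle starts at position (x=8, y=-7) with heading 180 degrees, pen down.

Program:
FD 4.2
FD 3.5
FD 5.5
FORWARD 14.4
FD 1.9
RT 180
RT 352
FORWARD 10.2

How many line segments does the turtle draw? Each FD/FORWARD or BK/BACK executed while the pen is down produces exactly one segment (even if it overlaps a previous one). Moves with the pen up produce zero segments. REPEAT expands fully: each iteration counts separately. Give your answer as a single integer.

Executing turtle program step by step:
Start: pos=(8,-7), heading=180, pen down
FD 4.2: (8,-7) -> (3.8,-7) [heading=180, draw]
FD 3.5: (3.8,-7) -> (0.3,-7) [heading=180, draw]
FD 5.5: (0.3,-7) -> (-5.2,-7) [heading=180, draw]
FD 14.4: (-5.2,-7) -> (-19.6,-7) [heading=180, draw]
FD 1.9: (-19.6,-7) -> (-21.5,-7) [heading=180, draw]
RT 180: heading 180 -> 0
RT 352: heading 0 -> 8
FD 10.2: (-21.5,-7) -> (-11.399,-5.58) [heading=8, draw]
Final: pos=(-11.399,-5.58), heading=8, 6 segment(s) drawn
Segments drawn: 6

Answer: 6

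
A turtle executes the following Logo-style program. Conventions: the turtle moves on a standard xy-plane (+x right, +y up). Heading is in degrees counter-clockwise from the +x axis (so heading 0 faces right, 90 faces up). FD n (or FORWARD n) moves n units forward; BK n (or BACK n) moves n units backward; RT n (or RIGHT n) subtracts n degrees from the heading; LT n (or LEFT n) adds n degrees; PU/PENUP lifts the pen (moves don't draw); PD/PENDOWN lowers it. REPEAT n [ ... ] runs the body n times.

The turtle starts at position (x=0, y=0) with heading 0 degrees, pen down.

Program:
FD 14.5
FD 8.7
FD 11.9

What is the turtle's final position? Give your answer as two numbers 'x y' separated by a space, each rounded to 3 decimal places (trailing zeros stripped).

Executing turtle program step by step:
Start: pos=(0,0), heading=0, pen down
FD 14.5: (0,0) -> (14.5,0) [heading=0, draw]
FD 8.7: (14.5,0) -> (23.2,0) [heading=0, draw]
FD 11.9: (23.2,0) -> (35.1,0) [heading=0, draw]
Final: pos=(35.1,0), heading=0, 3 segment(s) drawn

Answer: 35.1 0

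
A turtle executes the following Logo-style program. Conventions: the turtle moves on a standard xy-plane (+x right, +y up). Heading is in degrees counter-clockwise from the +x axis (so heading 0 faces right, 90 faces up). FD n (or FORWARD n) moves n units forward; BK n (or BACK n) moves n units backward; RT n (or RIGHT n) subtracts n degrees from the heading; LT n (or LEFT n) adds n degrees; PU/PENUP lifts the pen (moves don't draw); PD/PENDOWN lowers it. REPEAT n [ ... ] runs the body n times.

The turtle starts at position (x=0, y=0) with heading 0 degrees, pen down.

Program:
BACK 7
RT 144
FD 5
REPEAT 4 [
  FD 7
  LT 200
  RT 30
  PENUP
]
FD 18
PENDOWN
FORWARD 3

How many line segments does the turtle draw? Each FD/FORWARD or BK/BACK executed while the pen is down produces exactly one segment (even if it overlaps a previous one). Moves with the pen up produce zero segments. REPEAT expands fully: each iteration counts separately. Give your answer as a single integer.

Executing turtle program step by step:
Start: pos=(0,0), heading=0, pen down
BK 7: (0,0) -> (-7,0) [heading=0, draw]
RT 144: heading 0 -> 216
FD 5: (-7,0) -> (-11.045,-2.939) [heading=216, draw]
REPEAT 4 [
  -- iteration 1/4 --
  FD 7: (-11.045,-2.939) -> (-16.708,-7.053) [heading=216, draw]
  LT 200: heading 216 -> 56
  RT 30: heading 56 -> 26
  PU: pen up
  -- iteration 2/4 --
  FD 7: (-16.708,-7.053) -> (-10.417,-3.985) [heading=26, move]
  LT 200: heading 26 -> 226
  RT 30: heading 226 -> 196
  PU: pen up
  -- iteration 3/4 --
  FD 7: (-10.417,-3.985) -> (-17.145,-5.914) [heading=196, move]
  LT 200: heading 196 -> 36
  RT 30: heading 36 -> 6
  PU: pen up
  -- iteration 4/4 --
  FD 7: (-17.145,-5.914) -> (-10.184,-5.183) [heading=6, move]
  LT 200: heading 6 -> 206
  RT 30: heading 206 -> 176
  PU: pen up
]
FD 18: (-10.184,-5.183) -> (-28.14,-3.927) [heading=176, move]
PD: pen down
FD 3: (-28.14,-3.927) -> (-31.133,-3.718) [heading=176, draw]
Final: pos=(-31.133,-3.718), heading=176, 4 segment(s) drawn
Segments drawn: 4

Answer: 4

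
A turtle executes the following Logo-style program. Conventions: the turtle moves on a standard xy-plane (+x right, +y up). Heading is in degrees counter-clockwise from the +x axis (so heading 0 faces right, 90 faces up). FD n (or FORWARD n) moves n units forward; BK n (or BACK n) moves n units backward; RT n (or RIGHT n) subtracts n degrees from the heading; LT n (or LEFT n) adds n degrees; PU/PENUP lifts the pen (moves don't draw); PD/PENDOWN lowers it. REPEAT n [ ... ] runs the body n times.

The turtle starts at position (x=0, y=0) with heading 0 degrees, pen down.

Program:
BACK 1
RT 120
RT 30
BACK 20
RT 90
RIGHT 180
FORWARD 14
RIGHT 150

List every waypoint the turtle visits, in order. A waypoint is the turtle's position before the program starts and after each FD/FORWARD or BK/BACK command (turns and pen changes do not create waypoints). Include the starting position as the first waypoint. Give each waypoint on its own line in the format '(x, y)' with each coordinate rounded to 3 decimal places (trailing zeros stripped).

Answer: (0, 0)
(-1, 0)
(16.321, 10)
(23.321, -2.124)

Derivation:
Executing turtle program step by step:
Start: pos=(0,0), heading=0, pen down
BK 1: (0,0) -> (-1,0) [heading=0, draw]
RT 120: heading 0 -> 240
RT 30: heading 240 -> 210
BK 20: (-1,0) -> (16.321,10) [heading=210, draw]
RT 90: heading 210 -> 120
RT 180: heading 120 -> 300
FD 14: (16.321,10) -> (23.321,-2.124) [heading=300, draw]
RT 150: heading 300 -> 150
Final: pos=(23.321,-2.124), heading=150, 3 segment(s) drawn
Waypoints (4 total):
(0, 0)
(-1, 0)
(16.321, 10)
(23.321, -2.124)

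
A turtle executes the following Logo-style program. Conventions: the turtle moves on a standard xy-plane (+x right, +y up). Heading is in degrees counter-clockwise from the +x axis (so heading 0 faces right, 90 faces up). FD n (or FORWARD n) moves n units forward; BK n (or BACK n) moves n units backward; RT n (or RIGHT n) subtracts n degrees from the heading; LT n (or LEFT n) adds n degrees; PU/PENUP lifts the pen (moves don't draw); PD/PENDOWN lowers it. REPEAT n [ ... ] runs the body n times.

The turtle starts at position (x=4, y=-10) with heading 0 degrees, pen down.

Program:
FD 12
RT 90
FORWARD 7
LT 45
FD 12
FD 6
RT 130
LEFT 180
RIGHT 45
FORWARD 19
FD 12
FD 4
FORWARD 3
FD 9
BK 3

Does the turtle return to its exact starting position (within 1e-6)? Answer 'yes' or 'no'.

Executing turtle program step by step:
Start: pos=(4,-10), heading=0, pen down
FD 12: (4,-10) -> (16,-10) [heading=0, draw]
RT 90: heading 0 -> 270
FD 7: (16,-10) -> (16,-17) [heading=270, draw]
LT 45: heading 270 -> 315
FD 12: (16,-17) -> (24.485,-25.485) [heading=315, draw]
FD 6: (24.485,-25.485) -> (28.728,-29.728) [heading=315, draw]
RT 130: heading 315 -> 185
LT 180: heading 185 -> 5
RT 45: heading 5 -> 320
FD 19: (28.728,-29.728) -> (43.283,-41.941) [heading=320, draw]
FD 12: (43.283,-41.941) -> (52.475,-49.654) [heading=320, draw]
FD 4: (52.475,-49.654) -> (55.539,-52.225) [heading=320, draw]
FD 3: (55.539,-52.225) -> (57.838,-54.154) [heading=320, draw]
FD 9: (57.838,-54.154) -> (64.732,-59.939) [heading=320, draw]
BK 3: (64.732,-59.939) -> (62.434,-58.011) [heading=320, draw]
Final: pos=(62.434,-58.011), heading=320, 10 segment(s) drawn

Start position: (4, -10)
Final position: (62.434, -58.011)
Distance = 75.628; >= 1e-6 -> NOT closed

Answer: no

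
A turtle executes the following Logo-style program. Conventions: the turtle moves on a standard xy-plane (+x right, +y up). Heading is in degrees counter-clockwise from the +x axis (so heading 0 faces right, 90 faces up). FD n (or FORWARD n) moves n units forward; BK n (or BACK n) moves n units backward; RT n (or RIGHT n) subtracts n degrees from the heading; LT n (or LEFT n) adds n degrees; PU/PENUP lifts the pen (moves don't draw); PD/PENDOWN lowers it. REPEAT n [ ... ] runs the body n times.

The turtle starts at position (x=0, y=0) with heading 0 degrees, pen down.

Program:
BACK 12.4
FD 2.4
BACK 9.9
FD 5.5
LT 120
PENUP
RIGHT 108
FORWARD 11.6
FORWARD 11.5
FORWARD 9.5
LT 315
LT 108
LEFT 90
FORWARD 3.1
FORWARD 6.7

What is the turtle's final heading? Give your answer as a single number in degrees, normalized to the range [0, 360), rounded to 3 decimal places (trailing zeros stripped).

Answer: 165

Derivation:
Executing turtle program step by step:
Start: pos=(0,0), heading=0, pen down
BK 12.4: (0,0) -> (-12.4,0) [heading=0, draw]
FD 2.4: (-12.4,0) -> (-10,0) [heading=0, draw]
BK 9.9: (-10,0) -> (-19.9,0) [heading=0, draw]
FD 5.5: (-19.9,0) -> (-14.4,0) [heading=0, draw]
LT 120: heading 0 -> 120
PU: pen up
RT 108: heading 120 -> 12
FD 11.6: (-14.4,0) -> (-3.053,2.412) [heading=12, move]
FD 11.5: (-3.053,2.412) -> (8.195,4.803) [heading=12, move]
FD 9.5: (8.195,4.803) -> (17.488,6.778) [heading=12, move]
LT 315: heading 12 -> 327
LT 108: heading 327 -> 75
LT 90: heading 75 -> 165
FD 3.1: (17.488,6.778) -> (14.493,7.58) [heading=165, move]
FD 6.7: (14.493,7.58) -> (8.022,9.314) [heading=165, move]
Final: pos=(8.022,9.314), heading=165, 4 segment(s) drawn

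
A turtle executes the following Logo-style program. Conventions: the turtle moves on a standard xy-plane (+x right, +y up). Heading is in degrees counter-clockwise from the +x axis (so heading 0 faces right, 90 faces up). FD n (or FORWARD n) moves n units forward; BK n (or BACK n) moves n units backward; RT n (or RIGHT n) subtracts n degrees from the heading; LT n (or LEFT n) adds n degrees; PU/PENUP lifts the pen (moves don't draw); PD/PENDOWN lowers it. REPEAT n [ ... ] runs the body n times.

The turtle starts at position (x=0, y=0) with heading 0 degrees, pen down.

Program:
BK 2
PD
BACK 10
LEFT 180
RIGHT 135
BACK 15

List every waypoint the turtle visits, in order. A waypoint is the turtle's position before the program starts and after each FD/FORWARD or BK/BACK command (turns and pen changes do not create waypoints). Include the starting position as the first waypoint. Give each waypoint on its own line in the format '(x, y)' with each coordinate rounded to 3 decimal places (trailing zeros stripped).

Executing turtle program step by step:
Start: pos=(0,0), heading=0, pen down
BK 2: (0,0) -> (-2,0) [heading=0, draw]
PD: pen down
BK 10: (-2,0) -> (-12,0) [heading=0, draw]
LT 180: heading 0 -> 180
RT 135: heading 180 -> 45
BK 15: (-12,0) -> (-22.607,-10.607) [heading=45, draw]
Final: pos=(-22.607,-10.607), heading=45, 3 segment(s) drawn
Waypoints (4 total):
(0, 0)
(-2, 0)
(-12, 0)
(-22.607, -10.607)

Answer: (0, 0)
(-2, 0)
(-12, 0)
(-22.607, -10.607)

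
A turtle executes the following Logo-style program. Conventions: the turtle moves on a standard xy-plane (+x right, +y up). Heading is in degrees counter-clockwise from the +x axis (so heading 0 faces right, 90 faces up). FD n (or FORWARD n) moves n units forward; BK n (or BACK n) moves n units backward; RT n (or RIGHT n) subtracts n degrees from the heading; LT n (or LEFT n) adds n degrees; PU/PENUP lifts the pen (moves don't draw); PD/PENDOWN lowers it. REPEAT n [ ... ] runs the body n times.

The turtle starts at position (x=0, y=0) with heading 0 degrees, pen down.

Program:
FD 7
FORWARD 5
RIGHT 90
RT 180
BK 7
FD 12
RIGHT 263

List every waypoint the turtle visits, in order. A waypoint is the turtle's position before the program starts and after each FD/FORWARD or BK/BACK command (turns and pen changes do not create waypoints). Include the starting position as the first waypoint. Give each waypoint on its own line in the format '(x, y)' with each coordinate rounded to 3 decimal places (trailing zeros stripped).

Answer: (0, 0)
(7, 0)
(12, 0)
(12, -7)
(12, 5)

Derivation:
Executing turtle program step by step:
Start: pos=(0,0), heading=0, pen down
FD 7: (0,0) -> (7,0) [heading=0, draw]
FD 5: (7,0) -> (12,0) [heading=0, draw]
RT 90: heading 0 -> 270
RT 180: heading 270 -> 90
BK 7: (12,0) -> (12,-7) [heading=90, draw]
FD 12: (12,-7) -> (12,5) [heading=90, draw]
RT 263: heading 90 -> 187
Final: pos=(12,5), heading=187, 4 segment(s) drawn
Waypoints (5 total):
(0, 0)
(7, 0)
(12, 0)
(12, -7)
(12, 5)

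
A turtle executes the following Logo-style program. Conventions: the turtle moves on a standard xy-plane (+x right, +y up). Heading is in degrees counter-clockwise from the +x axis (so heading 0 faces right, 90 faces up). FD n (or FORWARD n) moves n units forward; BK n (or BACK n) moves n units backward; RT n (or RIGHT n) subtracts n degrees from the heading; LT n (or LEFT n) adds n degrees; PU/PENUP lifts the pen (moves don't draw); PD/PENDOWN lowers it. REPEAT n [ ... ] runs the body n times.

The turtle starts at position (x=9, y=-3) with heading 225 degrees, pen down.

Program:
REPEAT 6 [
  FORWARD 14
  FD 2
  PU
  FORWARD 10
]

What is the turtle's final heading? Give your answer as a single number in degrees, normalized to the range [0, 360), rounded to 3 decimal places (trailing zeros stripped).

Answer: 225

Derivation:
Executing turtle program step by step:
Start: pos=(9,-3), heading=225, pen down
REPEAT 6 [
  -- iteration 1/6 --
  FD 14: (9,-3) -> (-0.899,-12.899) [heading=225, draw]
  FD 2: (-0.899,-12.899) -> (-2.314,-14.314) [heading=225, draw]
  PU: pen up
  FD 10: (-2.314,-14.314) -> (-9.385,-21.385) [heading=225, move]
  -- iteration 2/6 --
  FD 14: (-9.385,-21.385) -> (-19.284,-31.284) [heading=225, move]
  FD 2: (-19.284,-31.284) -> (-20.698,-32.698) [heading=225, move]
  PU: pen up
  FD 10: (-20.698,-32.698) -> (-27.77,-39.77) [heading=225, move]
  -- iteration 3/6 --
  FD 14: (-27.77,-39.77) -> (-37.669,-49.669) [heading=225, move]
  FD 2: (-37.669,-49.669) -> (-39.083,-51.083) [heading=225, move]
  PU: pen up
  FD 10: (-39.083,-51.083) -> (-46.154,-58.154) [heading=225, move]
  -- iteration 4/6 --
  FD 14: (-46.154,-58.154) -> (-56.054,-68.054) [heading=225, move]
  FD 2: (-56.054,-68.054) -> (-57.468,-69.468) [heading=225, move]
  PU: pen up
  FD 10: (-57.468,-69.468) -> (-64.539,-76.539) [heading=225, move]
  -- iteration 5/6 --
  FD 14: (-64.539,-76.539) -> (-74.439,-86.439) [heading=225, move]
  FD 2: (-74.439,-86.439) -> (-75.853,-87.853) [heading=225, move]
  PU: pen up
  FD 10: (-75.853,-87.853) -> (-82.924,-94.924) [heading=225, move]
  -- iteration 6/6 --
  FD 14: (-82.924,-94.924) -> (-92.823,-104.823) [heading=225, move]
  FD 2: (-92.823,-104.823) -> (-94.238,-106.238) [heading=225, move]
  PU: pen up
  FD 10: (-94.238,-106.238) -> (-101.309,-113.309) [heading=225, move]
]
Final: pos=(-101.309,-113.309), heading=225, 2 segment(s) drawn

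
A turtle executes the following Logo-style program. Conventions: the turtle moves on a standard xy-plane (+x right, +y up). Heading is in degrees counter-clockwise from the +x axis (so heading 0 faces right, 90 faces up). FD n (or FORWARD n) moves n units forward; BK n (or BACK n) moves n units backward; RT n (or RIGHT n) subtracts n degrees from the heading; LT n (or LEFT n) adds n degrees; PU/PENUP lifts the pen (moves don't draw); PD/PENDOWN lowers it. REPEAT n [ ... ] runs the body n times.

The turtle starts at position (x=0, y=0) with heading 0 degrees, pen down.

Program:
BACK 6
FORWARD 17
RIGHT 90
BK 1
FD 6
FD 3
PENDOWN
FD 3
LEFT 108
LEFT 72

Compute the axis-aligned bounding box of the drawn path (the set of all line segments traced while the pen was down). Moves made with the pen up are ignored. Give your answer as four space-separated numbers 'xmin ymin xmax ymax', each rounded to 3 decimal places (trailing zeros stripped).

Executing turtle program step by step:
Start: pos=(0,0), heading=0, pen down
BK 6: (0,0) -> (-6,0) [heading=0, draw]
FD 17: (-6,0) -> (11,0) [heading=0, draw]
RT 90: heading 0 -> 270
BK 1: (11,0) -> (11,1) [heading=270, draw]
FD 6: (11,1) -> (11,-5) [heading=270, draw]
FD 3: (11,-5) -> (11,-8) [heading=270, draw]
PD: pen down
FD 3: (11,-8) -> (11,-11) [heading=270, draw]
LT 108: heading 270 -> 18
LT 72: heading 18 -> 90
Final: pos=(11,-11), heading=90, 6 segment(s) drawn

Segment endpoints: x in {-6, 0, 11}, y in {-11, -8, -5, 0, 1}
xmin=-6, ymin=-11, xmax=11, ymax=1

Answer: -6 -11 11 1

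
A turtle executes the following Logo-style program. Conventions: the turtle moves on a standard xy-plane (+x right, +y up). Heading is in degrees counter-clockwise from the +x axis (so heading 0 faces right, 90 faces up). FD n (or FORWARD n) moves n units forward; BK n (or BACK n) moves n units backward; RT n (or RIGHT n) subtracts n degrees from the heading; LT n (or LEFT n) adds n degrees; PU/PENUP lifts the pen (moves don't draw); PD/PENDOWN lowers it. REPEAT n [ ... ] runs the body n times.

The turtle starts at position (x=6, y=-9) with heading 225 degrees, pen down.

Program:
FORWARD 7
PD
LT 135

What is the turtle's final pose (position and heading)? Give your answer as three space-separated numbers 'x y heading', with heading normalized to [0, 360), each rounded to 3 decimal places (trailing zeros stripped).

Executing turtle program step by step:
Start: pos=(6,-9), heading=225, pen down
FD 7: (6,-9) -> (1.05,-13.95) [heading=225, draw]
PD: pen down
LT 135: heading 225 -> 0
Final: pos=(1.05,-13.95), heading=0, 1 segment(s) drawn

Answer: 1.05 -13.95 0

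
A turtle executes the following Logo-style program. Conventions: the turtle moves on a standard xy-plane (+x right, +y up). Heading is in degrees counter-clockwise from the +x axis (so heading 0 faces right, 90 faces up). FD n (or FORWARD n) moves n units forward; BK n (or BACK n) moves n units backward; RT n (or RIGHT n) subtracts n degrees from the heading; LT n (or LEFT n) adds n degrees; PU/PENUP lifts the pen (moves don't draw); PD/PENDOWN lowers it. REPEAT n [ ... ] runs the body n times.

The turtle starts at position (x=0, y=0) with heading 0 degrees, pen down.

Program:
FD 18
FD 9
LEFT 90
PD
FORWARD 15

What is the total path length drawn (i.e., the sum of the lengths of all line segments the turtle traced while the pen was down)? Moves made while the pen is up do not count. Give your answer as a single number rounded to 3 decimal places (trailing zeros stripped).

Answer: 42

Derivation:
Executing turtle program step by step:
Start: pos=(0,0), heading=0, pen down
FD 18: (0,0) -> (18,0) [heading=0, draw]
FD 9: (18,0) -> (27,0) [heading=0, draw]
LT 90: heading 0 -> 90
PD: pen down
FD 15: (27,0) -> (27,15) [heading=90, draw]
Final: pos=(27,15), heading=90, 3 segment(s) drawn

Segment lengths:
  seg 1: (0,0) -> (18,0), length = 18
  seg 2: (18,0) -> (27,0), length = 9
  seg 3: (27,0) -> (27,15), length = 15
Total = 42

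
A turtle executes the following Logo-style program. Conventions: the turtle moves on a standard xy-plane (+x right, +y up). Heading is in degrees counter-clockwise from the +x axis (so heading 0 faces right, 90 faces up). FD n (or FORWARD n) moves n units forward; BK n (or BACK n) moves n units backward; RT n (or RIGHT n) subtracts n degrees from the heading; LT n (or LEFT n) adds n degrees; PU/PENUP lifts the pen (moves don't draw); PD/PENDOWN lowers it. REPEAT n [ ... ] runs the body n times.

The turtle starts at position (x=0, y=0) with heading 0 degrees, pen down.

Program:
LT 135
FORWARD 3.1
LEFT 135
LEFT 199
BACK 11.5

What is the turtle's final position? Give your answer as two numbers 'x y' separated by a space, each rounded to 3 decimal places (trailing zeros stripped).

Answer: 1.552 -8.681

Derivation:
Executing turtle program step by step:
Start: pos=(0,0), heading=0, pen down
LT 135: heading 0 -> 135
FD 3.1: (0,0) -> (-2.192,2.192) [heading=135, draw]
LT 135: heading 135 -> 270
LT 199: heading 270 -> 109
BK 11.5: (-2.192,2.192) -> (1.552,-8.681) [heading=109, draw]
Final: pos=(1.552,-8.681), heading=109, 2 segment(s) drawn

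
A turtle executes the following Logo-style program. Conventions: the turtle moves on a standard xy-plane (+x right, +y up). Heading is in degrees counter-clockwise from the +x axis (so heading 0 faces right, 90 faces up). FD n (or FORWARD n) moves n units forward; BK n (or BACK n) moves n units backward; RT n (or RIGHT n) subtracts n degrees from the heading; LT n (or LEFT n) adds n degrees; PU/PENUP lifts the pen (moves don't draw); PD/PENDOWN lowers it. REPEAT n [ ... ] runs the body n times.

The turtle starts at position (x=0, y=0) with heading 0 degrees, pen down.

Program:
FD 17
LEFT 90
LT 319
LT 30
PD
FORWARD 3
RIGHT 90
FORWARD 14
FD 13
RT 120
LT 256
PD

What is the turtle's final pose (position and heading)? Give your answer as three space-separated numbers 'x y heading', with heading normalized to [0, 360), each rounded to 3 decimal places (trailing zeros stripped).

Executing turtle program step by step:
Start: pos=(0,0), heading=0, pen down
FD 17: (0,0) -> (17,0) [heading=0, draw]
LT 90: heading 0 -> 90
LT 319: heading 90 -> 49
LT 30: heading 49 -> 79
PD: pen down
FD 3: (17,0) -> (17.572,2.945) [heading=79, draw]
RT 90: heading 79 -> 349
FD 14: (17.572,2.945) -> (31.315,0.274) [heading=349, draw]
FD 13: (31.315,0.274) -> (44.076,-2.207) [heading=349, draw]
RT 120: heading 349 -> 229
LT 256: heading 229 -> 125
PD: pen down
Final: pos=(44.076,-2.207), heading=125, 4 segment(s) drawn

Answer: 44.076 -2.207 125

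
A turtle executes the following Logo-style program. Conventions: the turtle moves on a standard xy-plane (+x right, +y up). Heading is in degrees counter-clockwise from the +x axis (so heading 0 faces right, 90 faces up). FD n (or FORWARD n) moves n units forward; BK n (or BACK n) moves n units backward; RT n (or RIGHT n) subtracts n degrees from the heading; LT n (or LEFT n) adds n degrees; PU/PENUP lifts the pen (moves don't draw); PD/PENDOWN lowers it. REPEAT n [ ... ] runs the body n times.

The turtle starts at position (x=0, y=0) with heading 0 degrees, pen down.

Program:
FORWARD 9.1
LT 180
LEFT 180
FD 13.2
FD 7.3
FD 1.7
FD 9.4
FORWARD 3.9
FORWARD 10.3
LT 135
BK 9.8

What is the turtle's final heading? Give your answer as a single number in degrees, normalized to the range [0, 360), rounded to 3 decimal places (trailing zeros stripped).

Executing turtle program step by step:
Start: pos=(0,0), heading=0, pen down
FD 9.1: (0,0) -> (9.1,0) [heading=0, draw]
LT 180: heading 0 -> 180
LT 180: heading 180 -> 0
FD 13.2: (9.1,0) -> (22.3,0) [heading=0, draw]
FD 7.3: (22.3,0) -> (29.6,0) [heading=0, draw]
FD 1.7: (29.6,0) -> (31.3,0) [heading=0, draw]
FD 9.4: (31.3,0) -> (40.7,0) [heading=0, draw]
FD 3.9: (40.7,0) -> (44.6,0) [heading=0, draw]
FD 10.3: (44.6,0) -> (54.9,0) [heading=0, draw]
LT 135: heading 0 -> 135
BK 9.8: (54.9,0) -> (61.83,-6.93) [heading=135, draw]
Final: pos=(61.83,-6.93), heading=135, 8 segment(s) drawn

Answer: 135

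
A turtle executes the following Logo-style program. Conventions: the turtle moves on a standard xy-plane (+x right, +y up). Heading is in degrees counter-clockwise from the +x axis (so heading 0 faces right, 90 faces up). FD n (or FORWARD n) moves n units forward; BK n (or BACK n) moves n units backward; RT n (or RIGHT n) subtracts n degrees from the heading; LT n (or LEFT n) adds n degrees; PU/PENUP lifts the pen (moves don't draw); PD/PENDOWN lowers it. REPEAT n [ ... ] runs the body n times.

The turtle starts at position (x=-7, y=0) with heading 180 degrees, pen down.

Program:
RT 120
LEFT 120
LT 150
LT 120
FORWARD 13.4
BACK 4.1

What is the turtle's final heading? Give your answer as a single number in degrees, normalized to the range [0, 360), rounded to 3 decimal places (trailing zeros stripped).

Executing turtle program step by step:
Start: pos=(-7,0), heading=180, pen down
RT 120: heading 180 -> 60
LT 120: heading 60 -> 180
LT 150: heading 180 -> 330
LT 120: heading 330 -> 90
FD 13.4: (-7,0) -> (-7,13.4) [heading=90, draw]
BK 4.1: (-7,13.4) -> (-7,9.3) [heading=90, draw]
Final: pos=(-7,9.3), heading=90, 2 segment(s) drawn

Answer: 90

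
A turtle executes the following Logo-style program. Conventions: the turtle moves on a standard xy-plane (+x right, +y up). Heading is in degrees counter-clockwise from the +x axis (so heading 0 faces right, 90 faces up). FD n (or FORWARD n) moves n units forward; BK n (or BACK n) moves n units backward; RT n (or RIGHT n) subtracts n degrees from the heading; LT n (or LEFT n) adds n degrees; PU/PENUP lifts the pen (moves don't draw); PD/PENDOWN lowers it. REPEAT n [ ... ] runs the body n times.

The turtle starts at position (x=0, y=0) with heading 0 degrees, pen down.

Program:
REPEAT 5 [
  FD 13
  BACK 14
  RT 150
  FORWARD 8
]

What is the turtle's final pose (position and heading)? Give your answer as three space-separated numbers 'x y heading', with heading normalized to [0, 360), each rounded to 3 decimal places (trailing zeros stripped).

Answer: -0.134 -2.376 330

Derivation:
Executing turtle program step by step:
Start: pos=(0,0), heading=0, pen down
REPEAT 5 [
  -- iteration 1/5 --
  FD 13: (0,0) -> (13,0) [heading=0, draw]
  BK 14: (13,0) -> (-1,0) [heading=0, draw]
  RT 150: heading 0 -> 210
  FD 8: (-1,0) -> (-7.928,-4) [heading=210, draw]
  -- iteration 2/5 --
  FD 13: (-7.928,-4) -> (-19.187,-10.5) [heading=210, draw]
  BK 14: (-19.187,-10.5) -> (-7.062,-3.5) [heading=210, draw]
  RT 150: heading 210 -> 60
  FD 8: (-7.062,-3.5) -> (-3.062,3.428) [heading=60, draw]
  -- iteration 3/5 --
  FD 13: (-3.062,3.428) -> (3.438,14.687) [heading=60, draw]
  BK 14: (3.438,14.687) -> (-3.562,2.562) [heading=60, draw]
  RT 150: heading 60 -> 270
  FD 8: (-3.562,2.562) -> (-3.562,-5.438) [heading=270, draw]
  -- iteration 4/5 --
  FD 13: (-3.562,-5.438) -> (-3.562,-18.438) [heading=270, draw]
  BK 14: (-3.562,-18.438) -> (-3.562,-4.438) [heading=270, draw]
  RT 150: heading 270 -> 120
  FD 8: (-3.562,-4.438) -> (-7.562,2.49) [heading=120, draw]
  -- iteration 5/5 --
  FD 13: (-7.562,2.49) -> (-14.062,13.749) [heading=120, draw]
  BK 14: (-14.062,13.749) -> (-7.062,1.624) [heading=120, draw]
  RT 150: heading 120 -> 330
  FD 8: (-7.062,1.624) -> (-0.134,-2.376) [heading=330, draw]
]
Final: pos=(-0.134,-2.376), heading=330, 15 segment(s) drawn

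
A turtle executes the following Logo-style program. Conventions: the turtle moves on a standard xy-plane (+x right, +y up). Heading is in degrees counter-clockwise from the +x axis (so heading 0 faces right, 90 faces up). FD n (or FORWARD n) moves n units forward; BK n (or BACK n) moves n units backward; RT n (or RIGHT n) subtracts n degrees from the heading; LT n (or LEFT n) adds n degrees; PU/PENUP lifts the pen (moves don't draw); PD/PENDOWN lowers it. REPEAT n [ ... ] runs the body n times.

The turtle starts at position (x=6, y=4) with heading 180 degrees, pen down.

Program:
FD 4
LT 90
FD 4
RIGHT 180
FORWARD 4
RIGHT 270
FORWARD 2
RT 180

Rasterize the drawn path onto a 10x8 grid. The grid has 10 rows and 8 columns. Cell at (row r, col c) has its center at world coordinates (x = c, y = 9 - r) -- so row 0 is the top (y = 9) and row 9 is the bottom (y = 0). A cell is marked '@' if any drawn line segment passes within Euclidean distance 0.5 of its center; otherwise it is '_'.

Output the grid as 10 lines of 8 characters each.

Segment 0: (6,4) -> (2,4)
Segment 1: (2,4) -> (2,0)
Segment 2: (2,0) -> (2,4)
Segment 3: (2,4) -> (-0,4)

Answer: ________
________
________
________
________
@@@@@@@_
__@_____
__@_____
__@_____
__@_____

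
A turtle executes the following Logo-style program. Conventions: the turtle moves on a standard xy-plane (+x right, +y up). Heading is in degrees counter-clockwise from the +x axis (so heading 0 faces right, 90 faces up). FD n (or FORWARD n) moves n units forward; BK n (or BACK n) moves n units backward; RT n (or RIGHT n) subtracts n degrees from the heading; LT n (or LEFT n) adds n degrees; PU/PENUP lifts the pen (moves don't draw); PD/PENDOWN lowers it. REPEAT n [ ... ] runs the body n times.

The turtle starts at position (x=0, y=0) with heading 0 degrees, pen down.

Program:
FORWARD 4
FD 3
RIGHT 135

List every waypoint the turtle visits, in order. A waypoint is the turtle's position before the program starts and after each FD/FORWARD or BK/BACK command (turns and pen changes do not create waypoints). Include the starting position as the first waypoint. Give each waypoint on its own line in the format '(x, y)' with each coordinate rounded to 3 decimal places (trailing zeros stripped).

Executing turtle program step by step:
Start: pos=(0,0), heading=0, pen down
FD 4: (0,0) -> (4,0) [heading=0, draw]
FD 3: (4,0) -> (7,0) [heading=0, draw]
RT 135: heading 0 -> 225
Final: pos=(7,0), heading=225, 2 segment(s) drawn
Waypoints (3 total):
(0, 0)
(4, 0)
(7, 0)

Answer: (0, 0)
(4, 0)
(7, 0)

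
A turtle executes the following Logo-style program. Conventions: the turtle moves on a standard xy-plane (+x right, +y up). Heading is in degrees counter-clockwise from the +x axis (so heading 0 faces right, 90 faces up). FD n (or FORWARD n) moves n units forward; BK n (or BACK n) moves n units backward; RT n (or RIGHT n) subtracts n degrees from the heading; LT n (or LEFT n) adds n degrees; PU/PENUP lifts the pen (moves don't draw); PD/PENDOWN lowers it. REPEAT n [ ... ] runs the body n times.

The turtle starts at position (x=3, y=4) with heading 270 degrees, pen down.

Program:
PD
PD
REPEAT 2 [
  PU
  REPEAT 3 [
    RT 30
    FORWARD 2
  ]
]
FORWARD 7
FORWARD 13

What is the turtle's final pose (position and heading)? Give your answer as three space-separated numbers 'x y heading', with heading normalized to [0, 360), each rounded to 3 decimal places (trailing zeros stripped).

Answer: -4.464 26 90

Derivation:
Executing turtle program step by step:
Start: pos=(3,4), heading=270, pen down
PD: pen down
PD: pen down
REPEAT 2 [
  -- iteration 1/2 --
  PU: pen up
  REPEAT 3 [
    -- iteration 1/3 --
    RT 30: heading 270 -> 240
    FD 2: (3,4) -> (2,2.268) [heading=240, move]
    -- iteration 2/3 --
    RT 30: heading 240 -> 210
    FD 2: (2,2.268) -> (0.268,1.268) [heading=210, move]
    -- iteration 3/3 --
    RT 30: heading 210 -> 180
    FD 2: (0.268,1.268) -> (-1.732,1.268) [heading=180, move]
  ]
  -- iteration 2/2 --
  PU: pen up
  REPEAT 3 [
    -- iteration 1/3 --
    RT 30: heading 180 -> 150
    FD 2: (-1.732,1.268) -> (-3.464,2.268) [heading=150, move]
    -- iteration 2/3 --
    RT 30: heading 150 -> 120
    FD 2: (-3.464,2.268) -> (-4.464,4) [heading=120, move]
    -- iteration 3/3 --
    RT 30: heading 120 -> 90
    FD 2: (-4.464,4) -> (-4.464,6) [heading=90, move]
  ]
]
FD 7: (-4.464,6) -> (-4.464,13) [heading=90, move]
FD 13: (-4.464,13) -> (-4.464,26) [heading=90, move]
Final: pos=(-4.464,26), heading=90, 0 segment(s) drawn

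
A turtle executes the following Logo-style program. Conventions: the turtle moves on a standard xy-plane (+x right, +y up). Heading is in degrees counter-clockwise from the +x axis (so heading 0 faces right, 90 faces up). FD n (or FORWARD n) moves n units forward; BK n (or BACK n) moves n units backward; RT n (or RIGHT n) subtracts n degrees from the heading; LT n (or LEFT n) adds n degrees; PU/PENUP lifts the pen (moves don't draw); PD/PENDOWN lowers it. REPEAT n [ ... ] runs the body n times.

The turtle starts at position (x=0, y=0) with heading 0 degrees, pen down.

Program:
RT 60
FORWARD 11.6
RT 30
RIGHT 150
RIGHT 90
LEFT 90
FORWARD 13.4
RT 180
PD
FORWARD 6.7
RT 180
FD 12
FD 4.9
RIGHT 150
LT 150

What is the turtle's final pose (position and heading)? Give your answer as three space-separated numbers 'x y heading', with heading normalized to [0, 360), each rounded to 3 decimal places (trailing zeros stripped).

Answer: -6 10.392 120

Derivation:
Executing turtle program step by step:
Start: pos=(0,0), heading=0, pen down
RT 60: heading 0 -> 300
FD 11.6: (0,0) -> (5.8,-10.046) [heading=300, draw]
RT 30: heading 300 -> 270
RT 150: heading 270 -> 120
RT 90: heading 120 -> 30
LT 90: heading 30 -> 120
FD 13.4: (5.8,-10.046) -> (-0.9,1.559) [heading=120, draw]
RT 180: heading 120 -> 300
PD: pen down
FD 6.7: (-0.9,1.559) -> (2.45,-4.244) [heading=300, draw]
RT 180: heading 300 -> 120
FD 12: (2.45,-4.244) -> (-3.55,6.149) [heading=120, draw]
FD 4.9: (-3.55,6.149) -> (-6,10.392) [heading=120, draw]
RT 150: heading 120 -> 330
LT 150: heading 330 -> 120
Final: pos=(-6,10.392), heading=120, 5 segment(s) drawn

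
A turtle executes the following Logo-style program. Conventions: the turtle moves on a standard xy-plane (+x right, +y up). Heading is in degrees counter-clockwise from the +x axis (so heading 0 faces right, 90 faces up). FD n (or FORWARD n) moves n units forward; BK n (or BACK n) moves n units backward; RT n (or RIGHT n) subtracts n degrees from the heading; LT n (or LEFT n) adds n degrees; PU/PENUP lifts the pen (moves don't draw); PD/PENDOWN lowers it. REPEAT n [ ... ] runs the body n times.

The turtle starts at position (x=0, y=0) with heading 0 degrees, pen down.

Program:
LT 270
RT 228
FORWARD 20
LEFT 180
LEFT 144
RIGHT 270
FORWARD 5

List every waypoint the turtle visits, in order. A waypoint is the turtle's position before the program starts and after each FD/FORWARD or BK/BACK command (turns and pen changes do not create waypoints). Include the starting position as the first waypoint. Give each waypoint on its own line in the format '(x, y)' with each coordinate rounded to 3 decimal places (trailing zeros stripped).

Executing turtle program step by step:
Start: pos=(0,0), heading=0, pen down
LT 270: heading 0 -> 270
RT 228: heading 270 -> 42
FD 20: (0,0) -> (14.863,13.383) [heading=42, draw]
LT 180: heading 42 -> 222
LT 144: heading 222 -> 6
RT 270: heading 6 -> 96
FD 5: (14.863,13.383) -> (14.34,18.355) [heading=96, draw]
Final: pos=(14.34,18.355), heading=96, 2 segment(s) drawn
Waypoints (3 total):
(0, 0)
(14.863, 13.383)
(14.34, 18.355)

Answer: (0, 0)
(14.863, 13.383)
(14.34, 18.355)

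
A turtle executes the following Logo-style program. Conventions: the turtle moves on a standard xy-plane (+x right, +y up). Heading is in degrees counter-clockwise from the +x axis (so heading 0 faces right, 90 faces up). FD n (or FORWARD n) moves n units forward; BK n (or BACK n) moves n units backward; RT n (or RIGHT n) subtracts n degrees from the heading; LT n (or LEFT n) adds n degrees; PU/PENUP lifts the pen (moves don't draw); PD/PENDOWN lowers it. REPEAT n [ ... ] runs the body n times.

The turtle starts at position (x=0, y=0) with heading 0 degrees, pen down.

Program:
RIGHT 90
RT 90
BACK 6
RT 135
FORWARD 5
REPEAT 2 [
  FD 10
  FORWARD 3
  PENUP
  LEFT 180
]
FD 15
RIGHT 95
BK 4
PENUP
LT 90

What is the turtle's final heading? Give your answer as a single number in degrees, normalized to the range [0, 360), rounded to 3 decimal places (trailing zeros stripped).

Executing turtle program step by step:
Start: pos=(0,0), heading=0, pen down
RT 90: heading 0 -> 270
RT 90: heading 270 -> 180
BK 6: (0,0) -> (6,0) [heading=180, draw]
RT 135: heading 180 -> 45
FD 5: (6,0) -> (9.536,3.536) [heading=45, draw]
REPEAT 2 [
  -- iteration 1/2 --
  FD 10: (9.536,3.536) -> (16.607,10.607) [heading=45, draw]
  FD 3: (16.607,10.607) -> (18.728,12.728) [heading=45, draw]
  PU: pen up
  LT 180: heading 45 -> 225
  -- iteration 2/2 --
  FD 10: (18.728,12.728) -> (11.657,5.657) [heading=225, move]
  FD 3: (11.657,5.657) -> (9.536,3.536) [heading=225, move]
  PU: pen up
  LT 180: heading 225 -> 45
]
FD 15: (9.536,3.536) -> (20.142,14.142) [heading=45, move]
RT 95: heading 45 -> 310
BK 4: (20.142,14.142) -> (17.571,17.206) [heading=310, move]
PU: pen up
LT 90: heading 310 -> 40
Final: pos=(17.571,17.206), heading=40, 4 segment(s) drawn

Answer: 40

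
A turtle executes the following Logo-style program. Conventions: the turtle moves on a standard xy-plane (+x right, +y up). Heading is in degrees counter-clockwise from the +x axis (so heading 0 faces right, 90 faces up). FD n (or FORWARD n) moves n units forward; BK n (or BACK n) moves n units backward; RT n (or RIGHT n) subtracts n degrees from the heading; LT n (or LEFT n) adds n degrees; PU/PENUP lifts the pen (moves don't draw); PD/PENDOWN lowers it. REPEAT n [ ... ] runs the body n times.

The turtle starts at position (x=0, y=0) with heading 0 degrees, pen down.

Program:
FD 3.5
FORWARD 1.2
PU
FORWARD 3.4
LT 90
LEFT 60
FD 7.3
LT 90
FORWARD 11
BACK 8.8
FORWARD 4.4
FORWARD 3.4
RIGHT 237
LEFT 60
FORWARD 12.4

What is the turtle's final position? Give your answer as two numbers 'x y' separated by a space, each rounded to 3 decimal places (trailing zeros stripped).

Executing turtle program step by step:
Start: pos=(0,0), heading=0, pen down
FD 3.5: (0,0) -> (3.5,0) [heading=0, draw]
FD 1.2: (3.5,0) -> (4.7,0) [heading=0, draw]
PU: pen up
FD 3.4: (4.7,0) -> (8.1,0) [heading=0, move]
LT 90: heading 0 -> 90
LT 60: heading 90 -> 150
FD 7.3: (8.1,0) -> (1.778,3.65) [heading=150, move]
LT 90: heading 150 -> 240
FD 11: (1.778,3.65) -> (-3.722,-5.876) [heading=240, move]
BK 8.8: (-3.722,-5.876) -> (0.678,1.745) [heading=240, move]
FD 4.4: (0.678,1.745) -> (-1.522,-2.066) [heading=240, move]
FD 3.4: (-1.522,-2.066) -> (-3.222,-5.01) [heading=240, move]
RT 237: heading 240 -> 3
LT 60: heading 3 -> 63
FD 12.4: (-3.222,-5.01) -> (2.407,6.038) [heading=63, move]
Final: pos=(2.407,6.038), heading=63, 2 segment(s) drawn

Answer: 2.407 6.038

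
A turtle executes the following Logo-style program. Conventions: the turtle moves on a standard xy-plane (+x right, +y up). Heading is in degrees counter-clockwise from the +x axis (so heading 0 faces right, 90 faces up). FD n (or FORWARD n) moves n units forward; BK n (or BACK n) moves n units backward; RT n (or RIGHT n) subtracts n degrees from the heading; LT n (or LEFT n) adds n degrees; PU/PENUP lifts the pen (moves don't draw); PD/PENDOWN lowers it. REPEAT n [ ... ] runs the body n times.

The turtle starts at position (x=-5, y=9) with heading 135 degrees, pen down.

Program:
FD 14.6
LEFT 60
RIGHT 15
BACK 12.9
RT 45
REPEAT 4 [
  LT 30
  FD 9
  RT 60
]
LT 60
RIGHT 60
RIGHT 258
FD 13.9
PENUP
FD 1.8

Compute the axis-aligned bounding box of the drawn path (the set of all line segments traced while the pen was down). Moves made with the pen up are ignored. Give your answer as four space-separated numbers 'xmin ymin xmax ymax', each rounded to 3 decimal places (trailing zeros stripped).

Executing turtle program step by step:
Start: pos=(-5,9), heading=135, pen down
FD 14.6: (-5,9) -> (-15.324,19.324) [heading=135, draw]
LT 60: heading 135 -> 195
RT 15: heading 195 -> 180
BK 12.9: (-15.324,19.324) -> (-2.424,19.324) [heading=180, draw]
RT 45: heading 180 -> 135
REPEAT 4 [
  -- iteration 1/4 --
  LT 30: heading 135 -> 165
  FD 9: (-2.424,19.324) -> (-11.117,21.653) [heading=165, draw]
  RT 60: heading 165 -> 105
  -- iteration 2/4 --
  LT 30: heading 105 -> 135
  FD 9: (-11.117,21.653) -> (-17.481,28.017) [heading=135, draw]
  RT 60: heading 135 -> 75
  -- iteration 3/4 --
  LT 30: heading 75 -> 105
  FD 9: (-17.481,28.017) -> (-19.81,36.71) [heading=105, draw]
  RT 60: heading 105 -> 45
  -- iteration 4/4 --
  LT 30: heading 45 -> 75
  FD 9: (-19.81,36.71) -> (-17.481,45.404) [heading=75, draw]
  RT 60: heading 75 -> 15
]
LT 60: heading 15 -> 75
RT 60: heading 75 -> 15
RT 258: heading 15 -> 117
FD 13.9: (-17.481,45.404) -> (-23.792,57.789) [heading=117, draw]
PU: pen up
FD 1.8: (-23.792,57.789) -> (-24.609,59.393) [heading=117, move]
Final: pos=(-24.609,59.393), heading=117, 7 segment(s) drawn

Segment endpoints: x in {-23.792, -19.81, -17.481, -15.324, -11.117, -5, -2.424}, y in {9, 19.324, 21.653, 28.017, 36.71, 45.404, 57.789}
xmin=-23.792, ymin=9, xmax=-2.424, ymax=57.789

Answer: -23.792 9 -2.424 57.789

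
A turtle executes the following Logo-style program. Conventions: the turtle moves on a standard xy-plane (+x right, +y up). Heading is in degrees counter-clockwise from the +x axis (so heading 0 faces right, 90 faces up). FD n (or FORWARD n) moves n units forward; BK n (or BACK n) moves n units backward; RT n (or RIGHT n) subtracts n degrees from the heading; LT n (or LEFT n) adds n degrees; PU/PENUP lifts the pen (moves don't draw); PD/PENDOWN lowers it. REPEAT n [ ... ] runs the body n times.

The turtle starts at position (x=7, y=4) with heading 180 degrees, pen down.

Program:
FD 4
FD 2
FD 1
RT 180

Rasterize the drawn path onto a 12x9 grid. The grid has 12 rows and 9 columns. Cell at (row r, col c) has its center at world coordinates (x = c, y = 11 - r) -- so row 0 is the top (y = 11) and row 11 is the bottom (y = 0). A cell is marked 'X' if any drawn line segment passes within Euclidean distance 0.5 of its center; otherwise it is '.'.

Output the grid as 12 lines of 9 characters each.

Segment 0: (7,4) -> (3,4)
Segment 1: (3,4) -> (1,4)
Segment 2: (1,4) -> (0,4)

Answer: .........
.........
.........
.........
.........
.........
.........
XXXXXXXX.
.........
.........
.........
.........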